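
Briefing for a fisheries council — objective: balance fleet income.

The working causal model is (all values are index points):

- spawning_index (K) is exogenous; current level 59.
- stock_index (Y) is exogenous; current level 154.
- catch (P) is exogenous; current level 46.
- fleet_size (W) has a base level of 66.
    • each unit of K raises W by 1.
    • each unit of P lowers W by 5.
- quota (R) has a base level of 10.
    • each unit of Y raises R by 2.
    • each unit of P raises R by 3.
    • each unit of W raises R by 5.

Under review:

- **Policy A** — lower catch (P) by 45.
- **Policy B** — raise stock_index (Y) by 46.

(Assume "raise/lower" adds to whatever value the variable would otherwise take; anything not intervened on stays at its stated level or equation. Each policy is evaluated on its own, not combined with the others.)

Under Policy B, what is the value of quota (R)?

Policy B (Y + 46):
  K = 59
  Y = 154 + 46 = 200
  P = 46
  W = 66 + 59 − 5·46 = -105
  R = 10 + 2·200 + 3·46 + 5·(-105) = 23

23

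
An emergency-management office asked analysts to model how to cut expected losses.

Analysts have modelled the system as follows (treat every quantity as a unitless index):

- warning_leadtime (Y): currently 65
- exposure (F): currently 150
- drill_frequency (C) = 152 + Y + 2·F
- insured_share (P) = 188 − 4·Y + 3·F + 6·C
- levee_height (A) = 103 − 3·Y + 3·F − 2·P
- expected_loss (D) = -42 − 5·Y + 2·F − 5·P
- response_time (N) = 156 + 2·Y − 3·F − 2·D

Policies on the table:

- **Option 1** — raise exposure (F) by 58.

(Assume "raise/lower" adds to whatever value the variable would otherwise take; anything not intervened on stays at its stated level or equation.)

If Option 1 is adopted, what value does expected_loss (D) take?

Option 1 (F + 58):
  Y = 65
  F = 150 + 58 = 208
  C = 152 + 65 + 2·208 = 633
  P = 188 − 4·65 + 3·208 + 6·633 = 4350
  D = -42 − 5·65 + 2·208 − 5·4350 = -21701

-21701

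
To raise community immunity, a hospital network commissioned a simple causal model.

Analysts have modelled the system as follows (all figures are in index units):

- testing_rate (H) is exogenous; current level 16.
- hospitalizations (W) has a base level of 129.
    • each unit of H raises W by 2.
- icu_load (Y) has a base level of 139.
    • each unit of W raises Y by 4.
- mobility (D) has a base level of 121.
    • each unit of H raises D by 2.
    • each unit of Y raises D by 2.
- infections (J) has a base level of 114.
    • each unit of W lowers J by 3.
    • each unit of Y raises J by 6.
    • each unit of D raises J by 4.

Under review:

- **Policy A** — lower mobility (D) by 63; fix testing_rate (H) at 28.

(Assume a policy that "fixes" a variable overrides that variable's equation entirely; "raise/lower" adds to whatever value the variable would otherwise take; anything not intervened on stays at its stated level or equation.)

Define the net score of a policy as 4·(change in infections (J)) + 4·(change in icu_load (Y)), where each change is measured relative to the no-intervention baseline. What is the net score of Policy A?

Baseline:
  H = 16
  W = 129 + 2·16 = 161
  Y = 139 + 4·161 = 783
  D = 121 + 2·16 + 2·783 = 1719
  J = 114 − 3·161 + 6·783 + 4·1719 = 11205
Policy A (D − 63, H := 28):
  H = 28
  W = 129 + 2·28 = 185
  Y = 139 + 4·185 = 879
  D = 121 + 2·28 + 2·879 (−63 from intervention) = 1872
  J = 114 − 3·185 + 6·879 + 4·1872 = 12321
ΔJ = 12321 − 11205 = 1116; ΔY = 879 − 783 = 96
Score = 4·1116 + 4·96 = 4848

4848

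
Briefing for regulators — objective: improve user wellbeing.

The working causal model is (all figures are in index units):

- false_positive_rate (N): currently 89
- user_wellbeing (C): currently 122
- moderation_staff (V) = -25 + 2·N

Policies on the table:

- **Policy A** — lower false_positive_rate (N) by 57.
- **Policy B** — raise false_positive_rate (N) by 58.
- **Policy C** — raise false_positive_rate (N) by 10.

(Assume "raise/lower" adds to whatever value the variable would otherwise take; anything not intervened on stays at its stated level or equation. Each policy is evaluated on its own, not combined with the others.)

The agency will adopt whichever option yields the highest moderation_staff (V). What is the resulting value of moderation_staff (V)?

269

Policy A (N − 57):
  N = 89 − 57 = 32
  V = -25 + 2·32 = 39
Policy B (N + 58):
  N = 89 + 58 = 147
  V = -25 + 2·147 = 269
Policy C (N + 10):
  N = 89 + 10 = 99
  V = -25 + 2·99 = 173
Comparing — Policy A: V=39, Policy B: V=269, Policy C: V=173. Highest is 269 (Policy B).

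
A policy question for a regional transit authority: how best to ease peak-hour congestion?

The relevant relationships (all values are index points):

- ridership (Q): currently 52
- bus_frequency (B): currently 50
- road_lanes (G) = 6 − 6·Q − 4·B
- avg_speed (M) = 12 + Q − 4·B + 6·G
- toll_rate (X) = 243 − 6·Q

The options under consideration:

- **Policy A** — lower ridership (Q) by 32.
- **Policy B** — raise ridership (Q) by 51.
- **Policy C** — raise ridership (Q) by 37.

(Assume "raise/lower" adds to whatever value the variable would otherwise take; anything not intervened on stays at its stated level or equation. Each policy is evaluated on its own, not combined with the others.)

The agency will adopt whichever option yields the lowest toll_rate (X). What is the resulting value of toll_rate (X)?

Policy A (Q − 32):
  Q = 52 − 32 = 20
  X = 243 − 6·20 = 123
Policy B (Q + 51):
  Q = 52 + 51 = 103
  X = 243 − 6·103 = -375
Policy C (Q + 37):
  Q = 52 + 37 = 89
  X = 243 − 6·89 = -291
Comparing — Policy A: X=123, Policy B: X=-375, Policy C: X=-291. Lowest is -375 (Policy B).

-375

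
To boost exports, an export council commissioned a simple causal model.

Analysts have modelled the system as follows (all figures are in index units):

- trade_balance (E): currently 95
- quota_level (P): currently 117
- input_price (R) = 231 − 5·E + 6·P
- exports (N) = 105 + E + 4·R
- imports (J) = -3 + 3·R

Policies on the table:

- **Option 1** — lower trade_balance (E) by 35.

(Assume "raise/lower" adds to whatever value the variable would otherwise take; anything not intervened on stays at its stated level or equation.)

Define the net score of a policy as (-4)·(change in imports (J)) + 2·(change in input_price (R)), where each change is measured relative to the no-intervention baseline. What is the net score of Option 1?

-1750

Baseline:
  E = 95
  P = 117
  R = 231 − 5·95 + 6·117 = 458
  J = -3 + 3·458 = 1371
Option 1 (E − 35):
  E = 95 − 35 = 60
  P = 117
  R = 231 − 5·60 + 6·117 = 633
  J = -3 + 3·633 = 1896
ΔJ = 1896 − 1371 = 525; ΔR = 633 − 458 = 175
Score = (-4)·525 + 2·175 = -1750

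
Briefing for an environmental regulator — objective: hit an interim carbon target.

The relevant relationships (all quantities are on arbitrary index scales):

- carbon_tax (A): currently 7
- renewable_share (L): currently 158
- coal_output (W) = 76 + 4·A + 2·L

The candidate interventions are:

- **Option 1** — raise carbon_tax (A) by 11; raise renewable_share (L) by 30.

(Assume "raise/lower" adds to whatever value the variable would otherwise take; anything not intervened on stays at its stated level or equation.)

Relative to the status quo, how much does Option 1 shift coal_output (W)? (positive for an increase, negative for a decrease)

104

Baseline:
  A = 7
  L = 158
  W = 76 + 4·7 + 2·158 = 420
Option 1 (A + 11, L + 30):
  A = 7 + 11 = 18
  L = 158 + 30 = 188
  W = 76 + 4·18 + 2·188 = 524
Change in W: 524 − 420 = 104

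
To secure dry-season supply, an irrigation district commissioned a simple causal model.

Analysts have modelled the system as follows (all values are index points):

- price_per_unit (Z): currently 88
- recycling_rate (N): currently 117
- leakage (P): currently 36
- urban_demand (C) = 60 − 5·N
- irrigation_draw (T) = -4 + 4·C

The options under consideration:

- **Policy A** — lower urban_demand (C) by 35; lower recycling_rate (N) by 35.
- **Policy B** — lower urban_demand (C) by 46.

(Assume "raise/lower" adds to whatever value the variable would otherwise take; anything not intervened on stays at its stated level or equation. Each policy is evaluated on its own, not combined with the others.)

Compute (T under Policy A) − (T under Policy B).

Policy A (C − 35, N − 35):
  N = 117 − 35 = 82
  C = 60 − 5·82 (−35 from intervention) = -385
  T = -4 + 4·(-385) = -1544
Policy B (C − 46):
  N = 117
  C = 60 − 5·117 (−46 from intervention) = -571
  T = -4 + 4·(-571) = -2288
T: -1544 − (-2288) = 744

744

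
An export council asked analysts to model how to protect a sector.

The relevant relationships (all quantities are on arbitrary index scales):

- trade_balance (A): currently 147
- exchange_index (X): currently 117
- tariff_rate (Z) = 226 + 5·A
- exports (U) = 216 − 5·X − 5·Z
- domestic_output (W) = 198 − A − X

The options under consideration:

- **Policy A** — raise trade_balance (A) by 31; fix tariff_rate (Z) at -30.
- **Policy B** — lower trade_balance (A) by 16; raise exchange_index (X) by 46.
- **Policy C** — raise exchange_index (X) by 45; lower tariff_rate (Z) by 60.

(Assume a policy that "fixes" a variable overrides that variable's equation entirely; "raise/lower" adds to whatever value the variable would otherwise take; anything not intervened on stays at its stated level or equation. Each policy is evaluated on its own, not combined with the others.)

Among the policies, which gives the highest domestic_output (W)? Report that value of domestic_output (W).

-96

Policy A (A + 31, Z := -30):
  A = 147 + 31 = 178
  X = 117
  W = 198 − 178 − 117 = -97
Policy B (A − 16, X + 46):
  A = 147 − 16 = 131
  X = 117 + 46 = 163
  W = 198 − 131 − 163 = -96
Policy C (X + 45, Z − 60):
  A = 147
  X = 117 + 45 = 162
  W = 198 − 147 − 162 = -111
Comparing — Policy A: W=-97, Policy B: W=-96, Policy C: W=-111. Highest is -96 (Policy B).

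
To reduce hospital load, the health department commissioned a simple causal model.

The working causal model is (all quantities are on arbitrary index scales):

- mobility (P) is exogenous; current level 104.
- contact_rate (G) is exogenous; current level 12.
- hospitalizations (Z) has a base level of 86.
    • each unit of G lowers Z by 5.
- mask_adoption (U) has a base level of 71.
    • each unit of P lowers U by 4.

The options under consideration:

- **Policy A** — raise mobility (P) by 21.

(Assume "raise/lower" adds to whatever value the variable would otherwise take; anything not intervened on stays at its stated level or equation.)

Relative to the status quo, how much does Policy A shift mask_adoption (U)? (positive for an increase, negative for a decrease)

Baseline:
  P = 104
  U = 71 − 4·104 = -345
Policy A (P + 21):
  P = 104 + 21 = 125
  U = 71 − 4·125 = -429
Change in U: -429 − (-345) = -84

-84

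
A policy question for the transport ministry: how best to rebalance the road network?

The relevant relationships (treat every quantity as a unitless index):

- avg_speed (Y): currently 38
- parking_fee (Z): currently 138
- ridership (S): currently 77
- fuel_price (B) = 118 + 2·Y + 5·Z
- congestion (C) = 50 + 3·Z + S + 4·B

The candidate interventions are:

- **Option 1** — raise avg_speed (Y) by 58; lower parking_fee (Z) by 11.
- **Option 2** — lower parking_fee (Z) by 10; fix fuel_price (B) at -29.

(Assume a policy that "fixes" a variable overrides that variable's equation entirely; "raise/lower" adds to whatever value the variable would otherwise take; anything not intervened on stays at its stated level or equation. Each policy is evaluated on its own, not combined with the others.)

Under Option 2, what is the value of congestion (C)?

395

Option 2 (Z − 10, B := -29):
  Y = 38
  Z = 138 − 10 = 128
  S = 77
  B = -29
  C = 50 + 3·128 + 77 + 4·(-29) = 395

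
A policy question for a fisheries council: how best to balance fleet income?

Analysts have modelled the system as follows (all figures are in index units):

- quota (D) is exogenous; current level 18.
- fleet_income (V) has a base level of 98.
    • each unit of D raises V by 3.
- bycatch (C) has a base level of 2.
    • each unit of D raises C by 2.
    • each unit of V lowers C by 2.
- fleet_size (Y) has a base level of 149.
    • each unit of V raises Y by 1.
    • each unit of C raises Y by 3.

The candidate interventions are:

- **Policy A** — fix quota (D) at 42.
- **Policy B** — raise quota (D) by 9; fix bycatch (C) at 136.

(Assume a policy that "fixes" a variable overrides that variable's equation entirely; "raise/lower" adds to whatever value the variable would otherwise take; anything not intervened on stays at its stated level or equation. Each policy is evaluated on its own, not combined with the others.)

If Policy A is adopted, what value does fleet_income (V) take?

224

Policy A (D := 42):
  D = 42
  V = 98 + 3·42 = 224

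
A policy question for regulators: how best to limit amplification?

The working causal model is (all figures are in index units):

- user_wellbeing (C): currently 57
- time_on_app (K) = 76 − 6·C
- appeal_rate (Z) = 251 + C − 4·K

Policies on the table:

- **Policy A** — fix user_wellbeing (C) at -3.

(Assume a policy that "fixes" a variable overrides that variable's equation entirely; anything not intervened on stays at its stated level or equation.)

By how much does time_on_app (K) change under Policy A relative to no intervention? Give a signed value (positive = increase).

360

Baseline:
  C = 57
  K = 76 − 6·57 = -266
Policy A (C := -3):
  C = -3
  K = 76 − 6·(-3) = 94
Change in K: 94 − (-266) = 360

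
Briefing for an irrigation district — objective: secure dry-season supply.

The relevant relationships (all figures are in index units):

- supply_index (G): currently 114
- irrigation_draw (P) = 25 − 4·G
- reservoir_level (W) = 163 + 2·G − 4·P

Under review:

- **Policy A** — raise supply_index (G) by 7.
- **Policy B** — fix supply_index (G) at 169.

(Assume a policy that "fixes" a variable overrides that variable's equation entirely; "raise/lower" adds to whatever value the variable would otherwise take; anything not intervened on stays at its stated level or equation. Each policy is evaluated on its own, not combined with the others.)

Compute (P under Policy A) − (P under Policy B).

192

Policy A (G + 7):
  G = 114 + 7 = 121
  P = 25 − 4·121 = -459
Policy B (G := 169):
  G = 169
  P = 25 − 4·169 = -651
P: -459 − (-651) = 192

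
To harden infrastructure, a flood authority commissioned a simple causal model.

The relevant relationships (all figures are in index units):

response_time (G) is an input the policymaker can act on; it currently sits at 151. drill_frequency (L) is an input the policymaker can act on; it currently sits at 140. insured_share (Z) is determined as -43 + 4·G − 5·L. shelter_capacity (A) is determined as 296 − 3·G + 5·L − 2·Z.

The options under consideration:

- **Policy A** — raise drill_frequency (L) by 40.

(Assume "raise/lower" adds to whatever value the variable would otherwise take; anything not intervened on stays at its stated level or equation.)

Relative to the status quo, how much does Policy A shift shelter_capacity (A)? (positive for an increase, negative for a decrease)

Baseline:
  G = 151
  L = 140
  Z = -43 + 4·151 − 5·140 = -139
  A = 296 − 3·151 + 5·140 − 2·(-139) = 821
Policy A (L + 40):
  G = 151
  L = 140 + 40 = 180
  Z = -43 + 4·151 − 5·180 = -339
  A = 296 − 3·151 + 5·180 − 2·(-339) = 1421
Change in A: 1421 − 821 = 600

600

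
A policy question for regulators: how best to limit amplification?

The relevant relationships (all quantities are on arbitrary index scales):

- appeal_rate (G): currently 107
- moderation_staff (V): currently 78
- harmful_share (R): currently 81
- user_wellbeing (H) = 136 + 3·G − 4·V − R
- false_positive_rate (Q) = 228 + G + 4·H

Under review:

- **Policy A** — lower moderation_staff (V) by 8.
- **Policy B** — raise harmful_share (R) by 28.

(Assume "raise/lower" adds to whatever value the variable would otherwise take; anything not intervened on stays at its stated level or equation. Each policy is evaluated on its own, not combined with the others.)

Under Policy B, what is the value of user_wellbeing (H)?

Policy B (R + 28):
  G = 107
  V = 78
  R = 81 + 28 = 109
  H = 136 + 3·107 − 4·78 − 109 = 36

36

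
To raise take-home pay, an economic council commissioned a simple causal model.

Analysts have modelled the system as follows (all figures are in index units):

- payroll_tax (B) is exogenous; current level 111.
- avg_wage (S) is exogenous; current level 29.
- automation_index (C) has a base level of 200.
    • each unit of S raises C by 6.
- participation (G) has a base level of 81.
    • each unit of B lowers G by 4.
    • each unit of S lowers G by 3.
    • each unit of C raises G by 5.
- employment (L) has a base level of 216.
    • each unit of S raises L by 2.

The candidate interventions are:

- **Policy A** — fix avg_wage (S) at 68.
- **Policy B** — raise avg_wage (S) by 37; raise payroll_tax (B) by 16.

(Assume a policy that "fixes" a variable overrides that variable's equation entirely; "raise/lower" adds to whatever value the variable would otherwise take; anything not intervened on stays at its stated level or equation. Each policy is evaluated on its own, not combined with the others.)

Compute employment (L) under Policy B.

348

Policy B (S + 37, B + 16):
  S = 29 + 37 = 66
  L = 216 + 2·66 = 348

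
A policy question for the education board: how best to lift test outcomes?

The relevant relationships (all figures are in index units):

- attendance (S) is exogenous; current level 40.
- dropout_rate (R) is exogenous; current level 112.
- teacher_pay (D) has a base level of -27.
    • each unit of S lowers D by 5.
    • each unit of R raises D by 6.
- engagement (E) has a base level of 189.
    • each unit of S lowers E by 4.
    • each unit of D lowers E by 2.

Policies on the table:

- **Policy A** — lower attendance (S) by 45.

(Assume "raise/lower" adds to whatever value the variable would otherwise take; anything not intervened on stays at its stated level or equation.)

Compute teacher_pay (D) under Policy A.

670

Policy A (S − 45):
  S = 40 − 45 = -5
  R = 112
  D = -27 − 5·(-5) + 6·112 = 670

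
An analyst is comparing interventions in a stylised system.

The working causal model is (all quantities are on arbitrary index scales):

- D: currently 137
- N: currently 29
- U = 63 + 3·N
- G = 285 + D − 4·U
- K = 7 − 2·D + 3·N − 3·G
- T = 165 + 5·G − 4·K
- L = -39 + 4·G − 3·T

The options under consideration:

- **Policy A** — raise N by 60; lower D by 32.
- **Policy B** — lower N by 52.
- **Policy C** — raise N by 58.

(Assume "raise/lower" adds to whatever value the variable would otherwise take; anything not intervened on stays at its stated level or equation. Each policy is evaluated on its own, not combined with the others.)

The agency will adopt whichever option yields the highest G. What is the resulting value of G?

446

Policy A (N + 60, D − 32):
  D = 137 − 32 = 105
  N = 29 + 60 = 89
  U = 63 + 3·89 = 330
  G = 285 + 105 − 4·330 = -930
Policy B (N − 52):
  D = 137
  N = 29 − 52 = -23
  U = 63 + 3·(-23) = -6
  G = 285 + 137 − 4·(-6) = 446
Policy C (N + 58):
  D = 137
  N = 29 + 58 = 87
  U = 63 + 3·87 = 324
  G = 285 + 137 − 4·324 = -874
Comparing — Policy A: G=-930, Policy B: G=446, Policy C: G=-874. Highest is 446 (Policy B).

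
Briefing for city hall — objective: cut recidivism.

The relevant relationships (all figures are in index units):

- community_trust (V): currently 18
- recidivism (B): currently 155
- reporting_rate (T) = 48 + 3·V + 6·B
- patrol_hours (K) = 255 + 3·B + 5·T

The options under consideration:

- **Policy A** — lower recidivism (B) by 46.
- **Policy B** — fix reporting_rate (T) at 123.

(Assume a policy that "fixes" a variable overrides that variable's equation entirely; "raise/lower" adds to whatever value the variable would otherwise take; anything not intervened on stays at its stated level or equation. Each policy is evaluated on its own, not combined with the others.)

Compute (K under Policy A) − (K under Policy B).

Policy A (B − 46):
  V = 18
  B = 155 − 46 = 109
  T = 48 + 3·18 + 6·109 = 756
  K = 255 + 3·109 + 5·756 = 4362
Policy B (T := 123):
  V = 18
  B = 155
  T = 123
  K = 255 + 3·155 + 5·123 = 1335
K: 4362 − 1335 = 3027

3027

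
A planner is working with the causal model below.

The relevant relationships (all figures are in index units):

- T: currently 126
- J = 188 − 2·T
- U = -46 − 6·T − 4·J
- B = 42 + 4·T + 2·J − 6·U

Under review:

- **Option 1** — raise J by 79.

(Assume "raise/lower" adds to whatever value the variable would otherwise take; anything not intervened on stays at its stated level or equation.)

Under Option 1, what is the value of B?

Option 1 (J + 79):
  T = 126
  J = 188 − 2·126 (+79 from intervention) = 15
  U = -46 − 6·126 − 4·15 = -862
  B = 42 + 4·126 + 2·15 − 6·(-862) = 5748

5748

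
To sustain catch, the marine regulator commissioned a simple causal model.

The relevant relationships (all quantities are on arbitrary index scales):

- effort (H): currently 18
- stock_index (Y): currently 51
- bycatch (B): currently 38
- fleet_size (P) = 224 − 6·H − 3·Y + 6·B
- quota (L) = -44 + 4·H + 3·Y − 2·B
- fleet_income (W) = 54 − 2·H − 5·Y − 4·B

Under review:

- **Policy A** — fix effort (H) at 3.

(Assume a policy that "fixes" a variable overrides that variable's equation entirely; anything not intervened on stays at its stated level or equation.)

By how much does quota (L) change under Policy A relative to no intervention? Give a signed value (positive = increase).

Baseline:
  H = 18
  Y = 51
  B = 38
  L = -44 + 4·18 + 3·51 − 2·38 = 105
Policy A (H := 3):
  H = 3
  Y = 51
  B = 38
  L = -44 + 4·3 + 3·51 − 2·38 = 45
Change in L: 45 − 105 = -60

-60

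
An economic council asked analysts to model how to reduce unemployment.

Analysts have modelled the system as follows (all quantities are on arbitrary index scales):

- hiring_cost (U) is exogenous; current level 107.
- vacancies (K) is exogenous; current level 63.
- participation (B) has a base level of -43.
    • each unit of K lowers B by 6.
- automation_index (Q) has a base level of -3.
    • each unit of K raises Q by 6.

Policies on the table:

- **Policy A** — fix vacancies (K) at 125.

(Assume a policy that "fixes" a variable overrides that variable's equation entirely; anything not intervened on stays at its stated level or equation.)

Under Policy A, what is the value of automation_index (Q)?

747

Policy A (K := 125):
  K = 125
  Q = -3 + 6·125 = 747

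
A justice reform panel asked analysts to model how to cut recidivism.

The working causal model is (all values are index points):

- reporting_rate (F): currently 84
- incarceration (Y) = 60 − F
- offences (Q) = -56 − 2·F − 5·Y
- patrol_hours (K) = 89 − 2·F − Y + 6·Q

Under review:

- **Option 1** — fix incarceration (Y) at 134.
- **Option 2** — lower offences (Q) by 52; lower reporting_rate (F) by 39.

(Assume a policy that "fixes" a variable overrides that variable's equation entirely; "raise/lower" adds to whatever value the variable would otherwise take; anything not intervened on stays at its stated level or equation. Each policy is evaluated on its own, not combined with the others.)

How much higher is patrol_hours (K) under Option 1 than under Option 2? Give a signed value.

Option 1 (Y := 134):
  F = 84
  Y = 134
  Q = -56 − 2·84 − 5·134 = -894
  K = 89 − 2·84 − 134 + 6·(-894) = -5577
Option 2 (Q − 52, F − 39):
  F = 84 − 39 = 45
  Y = 60 − 45 = 15
  Q = -56 − 2·45 − 5·15 (−52 from intervention) = -273
  K = 89 − 2·45 − 15 + 6·(-273) = -1654
K: -5577 − (-1654) = -3923

-3923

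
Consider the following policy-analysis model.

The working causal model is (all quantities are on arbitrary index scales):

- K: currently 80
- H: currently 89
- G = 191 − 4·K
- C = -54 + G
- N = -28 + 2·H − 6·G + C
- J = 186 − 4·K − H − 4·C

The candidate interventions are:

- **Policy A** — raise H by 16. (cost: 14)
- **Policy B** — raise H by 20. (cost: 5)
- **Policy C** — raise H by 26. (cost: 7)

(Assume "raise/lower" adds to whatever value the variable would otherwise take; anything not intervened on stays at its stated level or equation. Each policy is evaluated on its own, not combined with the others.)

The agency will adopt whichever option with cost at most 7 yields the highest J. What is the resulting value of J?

Policy B (H + 20):
  K = 80
  H = 89 + 20 = 109
  G = 191 − 4·80 = -129
  C = -54 + (-129) = -183
  J = 186 − 4·80 − 109 − 4·(-183) = 489
Policy C (H + 26):
  K = 80
  H = 89 + 26 = 115
  G = 191 − 4·80 = -129
  C = -54 + (-129) = -183
  J = 186 − 4·80 − 115 − 4·(-183) = 483
Comparing — Policy B: J=489, Policy C: J=483. Highest is 489 (Policy B).

489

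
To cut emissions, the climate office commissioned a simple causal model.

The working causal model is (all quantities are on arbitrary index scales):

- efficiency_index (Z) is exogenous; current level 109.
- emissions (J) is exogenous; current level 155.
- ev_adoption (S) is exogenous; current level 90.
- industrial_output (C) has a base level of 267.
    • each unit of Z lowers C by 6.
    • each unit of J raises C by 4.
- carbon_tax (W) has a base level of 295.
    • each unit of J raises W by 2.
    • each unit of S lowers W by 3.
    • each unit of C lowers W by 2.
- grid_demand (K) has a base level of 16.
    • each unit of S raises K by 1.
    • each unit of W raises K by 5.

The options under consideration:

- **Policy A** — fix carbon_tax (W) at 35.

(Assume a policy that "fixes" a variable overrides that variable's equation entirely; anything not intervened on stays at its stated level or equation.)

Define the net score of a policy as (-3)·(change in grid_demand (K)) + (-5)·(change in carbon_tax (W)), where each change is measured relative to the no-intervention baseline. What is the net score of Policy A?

Baseline:
  Z = 109
  J = 155
  S = 90
  C = 267 − 6·109 + 4·155 = 233
  W = 295 + 2·155 − 3·90 − 2·233 = -131
  K = 16 + 90 + 5·(-131) = -549
Policy A (W := 35):
  Z = 109
  J = 155
  S = 90
  C = 267 − 6·109 + 4·155 = 233
  W = 35
  K = 16 + 90 + 5·35 = 281
ΔK = 281 − (-549) = 830; ΔW = 35 − (-131) = 166
Score = (-3)·830 + (-5)·166 = -3320

-3320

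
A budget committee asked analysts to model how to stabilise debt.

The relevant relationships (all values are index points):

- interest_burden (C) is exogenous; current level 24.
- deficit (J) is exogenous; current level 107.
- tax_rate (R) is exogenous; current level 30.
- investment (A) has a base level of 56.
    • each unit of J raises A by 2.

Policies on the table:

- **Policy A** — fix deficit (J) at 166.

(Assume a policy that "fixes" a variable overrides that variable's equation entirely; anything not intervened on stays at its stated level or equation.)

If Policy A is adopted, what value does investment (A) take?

388

Policy A (J := 166):
  J = 166
  A = 56 + 2·166 = 388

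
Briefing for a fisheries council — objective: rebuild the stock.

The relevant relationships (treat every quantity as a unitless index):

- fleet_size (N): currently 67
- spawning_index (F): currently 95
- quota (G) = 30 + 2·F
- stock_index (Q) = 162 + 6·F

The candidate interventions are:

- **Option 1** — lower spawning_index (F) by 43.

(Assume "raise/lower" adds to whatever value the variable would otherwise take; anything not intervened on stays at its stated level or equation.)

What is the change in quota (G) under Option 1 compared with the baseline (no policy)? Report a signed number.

-86

Baseline:
  F = 95
  G = 30 + 2·95 = 220
Option 1 (F − 43):
  F = 95 − 43 = 52
  G = 30 + 2·52 = 134
Change in G: 134 − 220 = -86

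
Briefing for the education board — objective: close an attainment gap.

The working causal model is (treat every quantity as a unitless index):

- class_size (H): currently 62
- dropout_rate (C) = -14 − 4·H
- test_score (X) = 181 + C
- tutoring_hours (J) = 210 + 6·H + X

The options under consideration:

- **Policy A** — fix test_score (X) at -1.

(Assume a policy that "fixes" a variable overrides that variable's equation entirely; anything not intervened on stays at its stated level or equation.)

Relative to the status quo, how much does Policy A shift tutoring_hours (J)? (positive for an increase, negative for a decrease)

80

Baseline:
  H = 62
  C = -14 − 4·62 = -262
  X = 181 + (-262) = -81
  J = 210 + 6·62 + (-81) = 501
Policy A (X := -1):
  H = 62
  C = -14 − 4·62 = -262
  X = -1
  J = 210 + 6·62 + (-1) = 581
Change in J: 581 − 501 = 80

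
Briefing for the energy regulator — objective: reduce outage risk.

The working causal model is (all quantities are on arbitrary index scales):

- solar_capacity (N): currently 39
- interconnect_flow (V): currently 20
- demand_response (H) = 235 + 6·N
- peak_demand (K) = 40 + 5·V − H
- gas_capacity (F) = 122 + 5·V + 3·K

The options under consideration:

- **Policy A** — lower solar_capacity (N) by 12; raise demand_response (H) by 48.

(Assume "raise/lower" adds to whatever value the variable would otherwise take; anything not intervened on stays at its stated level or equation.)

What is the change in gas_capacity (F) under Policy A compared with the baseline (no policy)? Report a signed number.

72

Baseline:
  N = 39
  V = 20
  H = 235 + 6·39 = 469
  K = 40 + 5·20 − 469 = -329
  F = 122 + 5·20 + 3·(-329) = -765
Policy A (N − 12, H + 48):
  N = 39 − 12 = 27
  V = 20
  H = 235 + 6·27 (+48 from intervention) = 445
  K = 40 + 5·20 − 445 = -305
  F = 122 + 5·20 + 3·(-305) = -693
Change in F: -693 − (-765) = 72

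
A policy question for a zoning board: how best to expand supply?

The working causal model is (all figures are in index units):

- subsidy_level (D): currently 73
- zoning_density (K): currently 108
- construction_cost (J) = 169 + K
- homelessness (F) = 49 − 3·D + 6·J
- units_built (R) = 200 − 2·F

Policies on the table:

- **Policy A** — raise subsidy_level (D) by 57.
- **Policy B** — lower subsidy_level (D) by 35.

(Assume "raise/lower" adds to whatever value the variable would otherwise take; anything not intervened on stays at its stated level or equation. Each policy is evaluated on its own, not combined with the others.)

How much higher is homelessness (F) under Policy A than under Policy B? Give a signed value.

Policy A (D + 57):
  D = 73 + 57 = 130
  K = 108
  J = 169 + 108 = 277
  F = 49 − 3·130 + 6·277 = 1321
Policy B (D − 35):
  D = 73 − 35 = 38
  K = 108
  J = 169 + 108 = 277
  F = 49 − 3·38 + 6·277 = 1597
F: 1321 − 1597 = -276

-276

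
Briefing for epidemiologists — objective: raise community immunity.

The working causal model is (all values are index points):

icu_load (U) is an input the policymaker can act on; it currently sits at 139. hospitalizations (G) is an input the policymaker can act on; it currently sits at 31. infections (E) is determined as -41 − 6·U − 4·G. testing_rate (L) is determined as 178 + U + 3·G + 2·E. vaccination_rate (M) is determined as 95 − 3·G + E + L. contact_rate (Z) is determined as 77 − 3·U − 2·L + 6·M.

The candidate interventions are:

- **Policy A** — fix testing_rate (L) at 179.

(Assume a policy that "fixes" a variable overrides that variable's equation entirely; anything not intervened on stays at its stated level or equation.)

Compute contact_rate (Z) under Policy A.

Policy A (L := 179):
  U = 139
  G = 31
  E = -41 − 6·139 − 4·31 = -999
  L = 179
  M = 95 − 3·31 + (-999) + 179 = -818
  Z = 77 − 3·139 − 2·179 + 6·(-818) = -5606

-5606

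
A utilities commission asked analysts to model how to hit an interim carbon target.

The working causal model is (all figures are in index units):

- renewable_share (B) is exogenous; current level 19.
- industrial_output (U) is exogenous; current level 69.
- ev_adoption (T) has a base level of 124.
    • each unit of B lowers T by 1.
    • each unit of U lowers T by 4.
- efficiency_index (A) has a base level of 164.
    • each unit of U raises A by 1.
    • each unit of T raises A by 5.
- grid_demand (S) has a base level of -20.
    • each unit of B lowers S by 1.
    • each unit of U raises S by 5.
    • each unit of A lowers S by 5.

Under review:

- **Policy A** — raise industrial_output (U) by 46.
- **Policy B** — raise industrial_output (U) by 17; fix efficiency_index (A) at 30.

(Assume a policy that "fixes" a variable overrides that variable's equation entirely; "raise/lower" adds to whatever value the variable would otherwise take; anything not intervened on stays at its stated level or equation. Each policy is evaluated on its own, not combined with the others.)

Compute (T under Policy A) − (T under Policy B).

Policy A (U + 46):
  B = 19
  U = 69 + 46 = 115
  T = 124 − 19 − 4·115 = -355
Policy B (U + 17, A := 30):
  B = 19
  U = 69 + 17 = 86
  T = 124 − 19 − 4·86 = -239
T: -355 − (-239) = -116

-116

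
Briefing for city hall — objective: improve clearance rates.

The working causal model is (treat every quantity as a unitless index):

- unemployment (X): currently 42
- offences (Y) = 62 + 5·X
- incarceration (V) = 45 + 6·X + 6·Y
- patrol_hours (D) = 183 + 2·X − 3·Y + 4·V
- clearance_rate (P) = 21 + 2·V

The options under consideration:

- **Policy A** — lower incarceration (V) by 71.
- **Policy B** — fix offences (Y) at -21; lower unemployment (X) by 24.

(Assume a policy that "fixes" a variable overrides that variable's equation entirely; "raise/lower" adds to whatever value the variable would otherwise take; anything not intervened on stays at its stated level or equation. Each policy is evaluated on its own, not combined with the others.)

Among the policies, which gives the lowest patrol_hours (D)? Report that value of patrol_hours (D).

390

Policy A (V − 71):
  X = 42
  Y = 62 + 5·42 = 272
  V = 45 + 6·42 + 6·272 (−71 from intervention) = 1858
  D = 183 + 2·42 − 3·272 + 4·1858 = 6883
Policy B (Y := -21, X − 24):
  X = 42 − 24 = 18
  Y = -21
  V = 45 + 6·18 + 6·(-21) = 27
  D = 183 + 2·18 − 3·(-21) + 4·27 = 390
Comparing — Policy A: D=6883, Policy B: D=390. Lowest is 390 (Policy B).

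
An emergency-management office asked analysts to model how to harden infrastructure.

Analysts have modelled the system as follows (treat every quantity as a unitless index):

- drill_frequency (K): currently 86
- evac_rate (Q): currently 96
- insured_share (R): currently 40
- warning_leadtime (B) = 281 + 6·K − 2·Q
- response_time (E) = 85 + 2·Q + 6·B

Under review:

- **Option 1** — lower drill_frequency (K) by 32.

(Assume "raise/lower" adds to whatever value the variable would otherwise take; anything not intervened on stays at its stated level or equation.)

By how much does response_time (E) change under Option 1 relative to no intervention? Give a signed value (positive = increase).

Baseline:
  K = 86
  Q = 96
  B = 281 + 6·86 − 2·96 = 605
  E = 85 + 2·96 + 6·605 = 3907
Option 1 (K − 32):
  K = 86 − 32 = 54
  Q = 96
  B = 281 + 6·54 − 2·96 = 413
  E = 85 + 2·96 + 6·413 = 2755
Change in E: 2755 − 3907 = -1152

-1152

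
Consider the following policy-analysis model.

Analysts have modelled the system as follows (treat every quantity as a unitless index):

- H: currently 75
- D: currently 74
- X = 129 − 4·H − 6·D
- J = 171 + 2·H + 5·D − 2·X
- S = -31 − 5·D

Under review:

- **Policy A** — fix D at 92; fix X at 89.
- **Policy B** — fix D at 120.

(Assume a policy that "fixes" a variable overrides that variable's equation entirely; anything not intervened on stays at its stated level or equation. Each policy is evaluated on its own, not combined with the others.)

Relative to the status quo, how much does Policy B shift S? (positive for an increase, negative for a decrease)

-230

Baseline:
  D = 74
  S = -31 − 5·74 = -401
Policy B (D := 120):
  D = 120
  S = -31 − 5·120 = -631
Change in S: -631 − (-401) = -230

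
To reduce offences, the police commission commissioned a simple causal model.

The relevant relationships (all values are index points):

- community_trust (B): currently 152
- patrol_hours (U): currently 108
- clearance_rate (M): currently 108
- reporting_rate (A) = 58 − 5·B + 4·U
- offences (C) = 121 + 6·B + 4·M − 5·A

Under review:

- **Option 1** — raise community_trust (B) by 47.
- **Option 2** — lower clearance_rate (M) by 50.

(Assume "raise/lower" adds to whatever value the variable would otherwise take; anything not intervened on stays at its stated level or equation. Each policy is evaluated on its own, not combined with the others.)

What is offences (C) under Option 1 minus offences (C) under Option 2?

Option 1 (B + 47):
  B = 152 + 47 = 199
  U = 108
  M = 108
  A = 58 − 5·199 + 4·108 = -505
  C = 121 + 6·199 + 4·108 − 5·(-505) = 4272
Option 2 (M − 50):
  B = 152
  U = 108
  M = 108 − 50 = 58
  A = 58 − 5·152 + 4·108 = -270
  C = 121 + 6·152 + 4·58 − 5·(-270) = 2615
C: 4272 − 2615 = 1657

1657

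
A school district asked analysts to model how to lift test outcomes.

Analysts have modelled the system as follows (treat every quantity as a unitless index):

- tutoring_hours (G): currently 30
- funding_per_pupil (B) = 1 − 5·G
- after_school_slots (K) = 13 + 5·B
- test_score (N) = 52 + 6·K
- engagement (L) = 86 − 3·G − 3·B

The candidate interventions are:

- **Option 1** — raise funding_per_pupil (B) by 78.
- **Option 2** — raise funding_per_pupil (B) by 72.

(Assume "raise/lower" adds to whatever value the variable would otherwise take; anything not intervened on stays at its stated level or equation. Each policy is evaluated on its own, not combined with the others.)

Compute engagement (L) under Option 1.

Option 1 (B + 78):
  G = 30
  B = 1 − 5·30 (+78 from intervention) = -71
  L = 86 − 3·30 − 3·(-71) = 209

209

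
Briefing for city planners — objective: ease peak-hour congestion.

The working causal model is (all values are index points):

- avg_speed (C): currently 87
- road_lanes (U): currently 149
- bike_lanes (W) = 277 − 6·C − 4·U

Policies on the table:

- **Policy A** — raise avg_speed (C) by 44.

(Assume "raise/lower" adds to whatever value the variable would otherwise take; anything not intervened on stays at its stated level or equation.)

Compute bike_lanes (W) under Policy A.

-1105

Policy A (C + 44):
  C = 87 + 44 = 131
  U = 149
  W = 277 − 6·131 − 4·149 = -1105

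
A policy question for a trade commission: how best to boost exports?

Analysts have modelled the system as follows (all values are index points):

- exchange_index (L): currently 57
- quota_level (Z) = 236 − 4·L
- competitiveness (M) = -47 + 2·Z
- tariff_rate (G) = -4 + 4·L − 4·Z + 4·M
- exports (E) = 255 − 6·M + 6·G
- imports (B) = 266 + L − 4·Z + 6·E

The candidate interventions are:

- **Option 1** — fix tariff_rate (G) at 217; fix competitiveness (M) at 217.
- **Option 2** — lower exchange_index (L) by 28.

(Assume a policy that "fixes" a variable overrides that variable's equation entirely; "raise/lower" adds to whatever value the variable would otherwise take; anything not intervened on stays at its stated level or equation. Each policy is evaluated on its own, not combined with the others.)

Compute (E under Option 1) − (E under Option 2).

-1266

Option 1 (G := 217, M := 217):
  L = 57
  Z = 236 − 4·57 = 8
  M = 217
  G = 217
  E = 255 − 6·217 + 6·217 = 255
Option 2 (L − 28):
  L = 57 − 28 = 29
  Z = 236 − 4·29 = 120
  M = -47 + 2·120 = 193
  G = -4 + 4·29 − 4·120 + 4·193 = 404
  E = 255 − 6·193 + 6·404 = 1521
E: 255 − 1521 = -1266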